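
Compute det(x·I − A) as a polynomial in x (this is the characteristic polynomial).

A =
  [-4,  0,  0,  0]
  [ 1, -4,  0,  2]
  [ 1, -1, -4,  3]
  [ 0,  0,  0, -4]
x^4 + 16*x^3 + 96*x^2 + 256*x + 256

Expanding det(x·I − A) (e.g. by cofactor expansion or by noting that A is similar to its Jordan form J, which has the same characteristic polynomial as A) gives
  χ_A(x) = x^4 + 16*x^3 + 96*x^2 + 256*x + 256
which factors as (x + 4)^4. The eigenvalues (with algebraic multiplicities) are λ = -4 with multiplicity 4.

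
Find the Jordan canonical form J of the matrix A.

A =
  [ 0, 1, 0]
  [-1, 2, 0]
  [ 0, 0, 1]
J_2(1) ⊕ J_1(1)

The characteristic polynomial is
  det(x·I − A) = x^3 - 3*x^2 + 3*x - 1 = (x - 1)^3

Eigenvalues and multiplicities (the geometric multiplicity of λ is n − rank(A − λI), which equals the number of Jordan blocks for λ):
  λ = 1: algebraic multiplicity = 3, geometric multiplicity = 2

Determining the block sizes for each eigenvalue:
  λ = 1: 2 blocks summing to 3 forces exactly one block of size 2 and the rest size 1 → block sizes [2, 1]

Assembling the blocks gives a Jordan form
J =
  [1, 1, 0]
  [0, 1, 0]
  [0, 0, 1]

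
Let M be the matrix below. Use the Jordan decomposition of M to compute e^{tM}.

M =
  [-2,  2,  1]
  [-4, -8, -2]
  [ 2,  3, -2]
e^{tM} =
  [-t^2*exp(-4*t) + 2*t*exp(-4*t) + exp(-4*t), -t^2*exp(-4*t)/2 + 2*t*exp(-4*t), t*exp(-4*t)]
  [2*t^2*exp(-4*t) - 4*t*exp(-4*t), t^2*exp(-4*t) - 4*t*exp(-4*t) + exp(-4*t), -2*t*exp(-4*t)]
  [-2*t^2*exp(-4*t) + 2*t*exp(-4*t), -t^2*exp(-4*t) + 3*t*exp(-4*t), 2*t*exp(-4*t) + exp(-4*t)]

Strategy: write M = P · J · P⁻¹ where J is a Jordan canonical form, so e^{tM} = P · e^{tJ} · P⁻¹, and e^{tJ} can be computed block-by-block.

M has Jordan form
J =
  [-4,  1,  0]
  [ 0, -4,  1]
  [ 0,  0, -4]
(up to reordering of blocks).

Per-block formulas:
  For a 3×3 Jordan block J_3(-4): exp(t · J_3(-4)) = e^(-4t)·(I + t·N + (t^2/2)·N^2), where N is the 3×3 nilpotent shift.

After assembling e^{tJ} and conjugating by P, we get:

e^{tM} =
  [-t^2*exp(-4*t) + 2*t*exp(-4*t) + exp(-4*t), -t^2*exp(-4*t)/2 + 2*t*exp(-4*t), t*exp(-4*t)]
  [2*t^2*exp(-4*t) - 4*t*exp(-4*t), t^2*exp(-4*t) - 4*t*exp(-4*t) + exp(-4*t), -2*t*exp(-4*t)]
  [-2*t^2*exp(-4*t) + 2*t*exp(-4*t), -t^2*exp(-4*t) + 3*t*exp(-4*t), 2*t*exp(-4*t) + exp(-4*t)]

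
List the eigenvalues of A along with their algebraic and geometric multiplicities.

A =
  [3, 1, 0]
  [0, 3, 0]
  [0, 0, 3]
λ = 3: alg = 3, geom = 2

Step 1 — factor the characteristic polynomial to read off the algebraic multiplicities:
  χ_A(x) = (x - 3)^3

Step 2 — compute geometric multiplicities via the rank-nullity identity g(λ) = n − rank(A − λI):
  rank(A − (3)·I) = 1, so dim ker(A − (3)·I) = n − 1 = 2

Summary:
  λ = 3: algebraic multiplicity = 3, geometric multiplicity = 2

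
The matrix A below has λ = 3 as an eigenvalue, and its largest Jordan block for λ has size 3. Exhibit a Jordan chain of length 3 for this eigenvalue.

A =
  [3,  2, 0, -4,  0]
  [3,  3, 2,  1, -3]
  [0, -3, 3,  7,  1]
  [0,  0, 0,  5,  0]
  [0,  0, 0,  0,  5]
A Jordan chain for λ = 3 of length 3:
v_1 = (6, 0, -9, 0, 0)ᵀ
v_2 = (0, 3, 0, 0, 0)ᵀ
v_3 = (1, 0, 0, 0, 0)ᵀ

Let N = A − (3)·I. We want v_3 with N^3 v_3 = 0 but N^2 v_3 ≠ 0; then v_{j-1} := N · v_j for j = 3, …, 2.

Pick v_3 = (1, 0, 0, 0, 0)ᵀ.
Then v_2 = N · v_3 = (0, 3, 0, 0, 0)ᵀ.
Then v_1 = N · v_2 = (6, 0, -9, 0, 0)ᵀ.

Sanity check: (A − (3)·I) v_1 = (0, 0, 0, 0, 0)ᵀ = 0. ✓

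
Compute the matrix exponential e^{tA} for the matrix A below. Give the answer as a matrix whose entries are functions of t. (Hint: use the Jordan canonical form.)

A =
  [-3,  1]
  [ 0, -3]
e^{tA} =
  [exp(-3*t), t*exp(-3*t)]
  [0, exp(-3*t)]

Strategy: write A = P · J · P⁻¹ where J is a Jordan canonical form, so e^{tA} = P · e^{tJ} · P⁻¹, and e^{tJ} can be computed block-by-block.

A has Jordan form
J =
  [-3,  1]
  [ 0, -3]
(up to reordering of blocks).

Per-block formulas:
  For a 2×2 Jordan block J_2(-3): exp(t · J_2(-3)) = e^(-3t)·(I + t·N), where N is the 2×2 nilpotent shift.

After assembling e^{tJ} and conjugating by P, we get:

e^{tA} =
  [exp(-3*t), t*exp(-3*t)]
  [0, exp(-3*t)]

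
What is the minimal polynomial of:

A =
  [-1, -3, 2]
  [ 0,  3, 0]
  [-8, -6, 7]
x^2 - 6*x + 9

The characteristic polynomial is χ_A(x) = (x - 3)^3, so the eigenvalues are known. The minimal polynomial is
  m_A(x) = Π_λ (x − λ)^{k_λ}
where k_λ is the size of the *largest* Jordan block for λ (equivalently, the smallest k with (A − λI)^k v = 0 for every generalised eigenvector v of λ).

  λ = 3: largest Jordan block has size 2, contributing (x − 3)^2

So m_A(x) = (x - 3)^2 = x^2 - 6*x + 9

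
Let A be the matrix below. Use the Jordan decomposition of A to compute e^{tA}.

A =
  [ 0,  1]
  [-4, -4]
e^{tA} =
  [2*t*exp(-2*t) + exp(-2*t), t*exp(-2*t)]
  [-4*t*exp(-2*t), -2*t*exp(-2*t) + exp(-2*t)]

Strategy: write A = P · J · P⁻¹ where J is a Jordan canonical form, so e^{tA} = P · e^{tJ} · P⁻¹, and e^{tJ} can be computed block-by-block.

A has Jordan form
J =
  [-2,  1]
  [ 0, -2]
(up to reordering of blocks).

Per-block formulas:
  For a 2×2 Jordan block J_2(-2): exp(t · J_2(-2)) = e^(-2t)·(I + t·N), where N is the 2×2 nilpotent shift.

After assembling e^{tJ} and conjugating by P, we get:

e^{tA} =
  [2*t*exp(-2*t) + exp(-2*t), t*exp(-2*t)]
  [-4*t*exp(-2*t), -2*t*exp(-2*t) + exp(-2*t)]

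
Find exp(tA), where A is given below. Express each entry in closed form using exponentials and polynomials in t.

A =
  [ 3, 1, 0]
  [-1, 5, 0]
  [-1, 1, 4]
e^{tA} =
  [-t*exp(4*t) + exp(4*t), t*exp(4*t), 0]
  [-t*exp(4*t), t*exp(4*t) + exp(4*t), 0]
  [-t*exp(4*t), t*exp(4*t), exp(4*t)]

Strategy: write A = P · J · P⁻¹ where J is a Jordan canonical form, so e^{tA} = P · e^{tJ} · P⁻¹, and e^{tJ} can be computed block-by-block.

A has Jordan form
J =
  [4, 1, 0]
  [0, 4, 0]
  [0, 0, 4]
(up to reordering of blocks).

Per-block formulas:
  For a 1×1 block at λ = 4: exp(t · [4]) = [e^(4t)].
  For a 2×2 Jordan block J_2(4): exp(t · J_2(4)) = e^(4t)·(I + t·N), where N is the 2×2 nilpotent shift.

After assembling e^{tJ} and conjugating by P, we get:

e^{tA} =
  [-t*exp(4*t) + exp(4*t), t*exp(4*t), 0]
  [-t*exp(4*t), t*exp(4*t) + exp(4*t), 0]
  [-t*exp(4*t), t*exp(4*t), exp(4*t)]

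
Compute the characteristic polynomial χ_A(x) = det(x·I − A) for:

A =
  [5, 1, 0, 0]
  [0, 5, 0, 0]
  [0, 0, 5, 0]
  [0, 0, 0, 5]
x^4 - 20*x^3 + 150*x^2 - 500*x + 625

Expanding det(x·I − A) (e.g. by cofactor expansion or by noting that A is similar to its Jordan form J, which has the same characteristic polynomial as A) gives
  χ_A(x) = x^4 - 20*x^3 + 150*x^2 - 500*x + 625
which factors as (x - 5)^4. The eigenvalues (with algebraic multiplicities) are λ = 5 with multiplicity 4.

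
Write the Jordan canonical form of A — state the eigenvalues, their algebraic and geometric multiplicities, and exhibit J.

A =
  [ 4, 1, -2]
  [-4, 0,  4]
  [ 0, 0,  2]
J_2(2) ⊕ J_1(2)

The characteristic polynomial is
  det(x·I − A) = x^3 - 6*x^2 + 12*x - 8 = (x - 2)^3

Eigenvalues and multiplicities (the geometric multiplicity of λ is n − rank(A − λI), which equals the number of Jordan blocks for λ):
  λ = 2: algebraic multiplicity = 3, geometric multiplicity = 2

Determining the block sizes for each eigenvalue:
  λ = 2: 2 blocks summing to 3 forces exactly one block of size 2 and the rest size 1 → block sizes [2, 1]

Assembling the blocks gives a Jordan form
J =
  [2, 1, 0]
  [0, 2, 0]
  [0, 0, 2]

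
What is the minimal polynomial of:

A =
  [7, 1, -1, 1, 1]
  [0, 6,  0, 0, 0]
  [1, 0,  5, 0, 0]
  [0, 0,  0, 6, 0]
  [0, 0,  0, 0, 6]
x^3 - 18*x^2 + 108*x - 216

The characteristic polynomial is χ_A(x) = (x - 6)^5, so the eigenvalues are known. The minimal polynomial is
  m_A(x) = Π_λ (x − λ)^{k_λ}
where k_λ is the size of the *largest* Jordan block for λ (equivalently, the smallest k with (A − λI)^k v = 0 for every generalised eigenvector v of λ).

  λ = 6: largest Jordan block has size 3, contributing (x − 6)^3

So m_A(x) = (x - 6)^3 = x^3 - 18*x^2 + 108*x - 216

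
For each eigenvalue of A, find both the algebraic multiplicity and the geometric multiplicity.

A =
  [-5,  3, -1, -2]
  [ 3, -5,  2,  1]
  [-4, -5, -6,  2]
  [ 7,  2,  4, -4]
λ = -5: alg = 4, geom = 2

Step 1 — factor the characteristic polynomial to read off the algebraic multiplicities:
  χ_A(x) = (x + 5)^4

Step 2 — compute geometric multiplicities via the rank-nullity identity g(λ) = n − rank(A − λI):
  rank(A − (-5)·I) = 2, so dim ker(A − (-5)·I) = n − 2 = 2

Summary:
  λ = -5: algebraic multiplicity = 4, geometric multiplicity = 2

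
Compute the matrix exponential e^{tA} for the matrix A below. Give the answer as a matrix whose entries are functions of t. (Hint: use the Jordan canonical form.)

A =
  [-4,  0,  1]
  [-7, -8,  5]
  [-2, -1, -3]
e^{tA} =
  [-t^2*exp(-5*t)/2 + t*exp(-5*t) + exp(-5*t), -t^2*exp(-5*t)/2, 3*t^2*exp(-5*t)/2 + t*exp(-5*t)]
  [2*t^2*exp(-5*t) - 7*t*exp(-5*t), 2*t^2*exp(-5*t) - 3*t*exp(-5*t) + exp(-5*t), -6*t^2*exp(-5*t) + 5*t*exp(-5*t)]
  [t^2*exp(-5*t)/2 - 2*t*exp(-5*t), t^2*exp(-5*t)/2 - t*exp(-5*t), -3*t^2*exp(-5*t)/2 + 2*t*exp(-5*t) + exp(-5*t)]

Strategy: write A = P · J · P⁻¹ where J is a Jordan canonical form, so e^{tA} = P · e^{tJ} · P⁻¹, and e^{tJ} can be computed block-by-block.

A has Jordan form
J =
  [-5,  1,  0]
  [ 0, -5,  1]
  [ 0,  0, -5]
(up to reordering of blocks).

Per-block formulas:
  For a 3×3 Jordan block J_3(-5): exp(t · J_3(-5)) = e^(-5t)·(I + t·N + (t^2/2)·N^2), where N is the 3×3 nilpotent shift.

After assembling e^{tJ} and conjugating by P, we get:

e^{tA} =
  [-t^2*exp(-5*t)/2 + t*exp(-5*t) + exp(-5*t), -t^2*exp(-5*t)/2, 3*t^2*exp(-5*t)/2 + t*exp(-5*t)]
  [2*t^2*exp(-5*t) - 7*t*exp(-5*t), 2*t^2*exp(-5*t) - 3*t*exp(-5*t) + exp(-5*t), -6*t^2*exp(-5*t) + 5*t*exp(-5*t)]
  [t^2*exp(-5*t)/2 - 2*t*exp(-5*t), t^2*exp(-5*t)/2 - t*exp(-5*t), -3*t^2*exp(-5*t)/2 + 2*t*exp(-5*t) + exp(-5*t)]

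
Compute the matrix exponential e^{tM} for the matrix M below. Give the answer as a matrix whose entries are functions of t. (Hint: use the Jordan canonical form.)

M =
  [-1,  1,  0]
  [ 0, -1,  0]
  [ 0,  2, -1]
e^{tM} =
  [exp(-t), t*exp(-t), 0]
  [0, exp(-t), 0]
  [0, 2*t*exp(-t), exp(-t)]

Strategy: write M = P · J · P⁻¹ where J is a Jordan canonical form, so e^{tM} = P · e^{tJ} · P⁻¹, and e^{tJ} can be computed block-by-block.

M has Jordan form
J =
  [-1,  1,  0]
  [ 0, -1,  0]
  [ 0,  0, -1]
(up to reordering of blocks).

Per-block formulas:
  For a 1×1 block at λ = -1: exp(t · [-1]) = [e^(-1t)].
  For a 2×2 Jordan block J_2(-1): exp(t · J_2(-1)) = e^(-1t)·(I + t·N), where N is the 2×2 nilpotent shift.

After assembling e^{tJ} and conjugating by P, we get:

e^{tM} =
  [exp(-t), t*exp(-t), 0]
  [0, exp(-t), 0]
  [0, 2*t*exp(-t), exp(-t)]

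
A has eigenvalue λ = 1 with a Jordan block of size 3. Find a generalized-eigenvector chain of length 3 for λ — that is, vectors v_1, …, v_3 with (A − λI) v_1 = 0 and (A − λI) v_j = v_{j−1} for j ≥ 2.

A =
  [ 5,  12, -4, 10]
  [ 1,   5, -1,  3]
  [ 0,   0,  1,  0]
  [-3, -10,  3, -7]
A Jordan chain for λ = 1 of length 3:
v_1 = (-2, -1, 0, 2)ᵀ
v_2 = (4, 1, 0, -3)ᵀ
v_3 = (1, 0, 0, 0)ᵀ

Let N = A − (1)·I. We want v_3 with N^3 v_3 = 0 but N^2 v_3 ≠ 0; then v_{j-1} := N · v_j for j = 3, …, 2.

Pick v_3 = (1, 0, 0, 0)ᵀ.
Then v_2 = N · v_3 = (4, 1, 0, -3)ᵀ.
Then v_1 = N · v_2 = (-2, -1, 0, 2)ᵀ.

Sanity check: (A − (1)·I) v_1 = (0, 0, 0, 0)ᵀ = 0. ✓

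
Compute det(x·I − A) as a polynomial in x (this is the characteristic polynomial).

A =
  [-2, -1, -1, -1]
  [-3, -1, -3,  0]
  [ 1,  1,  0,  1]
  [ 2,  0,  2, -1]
x^4 + 4*x^3 + 6*x^2 + 4*x + 1

Expanding det(x·I − A) (e.g. by cofactor expansion or by noting that A is similar to its Jordan form J, which has the same characteristic polynomial as A) gives
  χ_A(x) = x^4 + 4*x^3 + 6*x^2 + 4*x + 1
which factors as (x + 1)^4. The eigenvalues (with algebraic multiplicities) are λ = -1 with multiplicity 4.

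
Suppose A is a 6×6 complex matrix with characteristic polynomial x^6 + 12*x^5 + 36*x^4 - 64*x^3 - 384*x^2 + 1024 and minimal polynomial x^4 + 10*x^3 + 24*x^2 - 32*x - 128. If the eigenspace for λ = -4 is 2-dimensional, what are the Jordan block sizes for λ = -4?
Block sizes for λ = -4: [3, 1]

Step 1 — from the characteristic polynomial, algebraic multiplicity of λ = -4 is 4. From dim ker(A − (-4)·I) = 2, there are exactly 2 Jordan blocks for λ = -4.
Step 2 — from the minimal polynomial, the factor (x + 4)^3 tells us the largest block for λ = -4 has size 3.
Step 3 — with total size 4, 2 blocks, and largest block 3, the block sizes (in nonincreasing order) are [3, 1].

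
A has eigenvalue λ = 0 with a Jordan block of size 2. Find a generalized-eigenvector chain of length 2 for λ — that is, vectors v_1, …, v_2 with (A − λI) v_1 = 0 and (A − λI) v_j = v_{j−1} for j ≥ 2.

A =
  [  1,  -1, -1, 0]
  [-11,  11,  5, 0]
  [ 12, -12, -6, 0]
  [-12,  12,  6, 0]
A Jordan chain for λ = 0 of length 2:
v_1 = (-1, -1, 0, 0)ᵀ
v_2 = (1, 0, 2, 0)ᵀ

Let N = A − (0)·I. We want v_2 with N^2 v_2 = 0 but N^1 v_2 ≠ 0; then v_{j-1} := N · v_j for j = 2, …, 2.

Pick v_2 = (1, 0, 2, 0)ᵀ.
Then v_1 = N · v_2 = (-1, -1, 0, 0)ᵀ.

Sanity check: (A − (0)·I) v_1 = (0, 0, 0, 0)ᵀ = 0. ✓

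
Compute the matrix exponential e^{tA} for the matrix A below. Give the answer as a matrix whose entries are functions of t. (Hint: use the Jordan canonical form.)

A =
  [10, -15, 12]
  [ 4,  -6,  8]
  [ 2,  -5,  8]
e^{tA} =
  [6*t*exp(4*t) + exp(4*t), -15*t*exp(4*t), 12*t*exp(4*t)]
  [4*t*exp(4*t), -10*t*exp(4*t) + exp(4*t), 8*t*exp(4*t)]
  [2*t*exp(4*t), -5*t*exp(4*t), 4*t*exp(4*t) + exp(4*t)]

Strategy: write A = P · J · P⁻¹ where J is a Jordan canonical form, so e^{tA} = P · e^{tJ} · P⁻¹, and e^{tJ} can be computed block-by-block.

A has Jordan form
J =
  [4, 1, 0]
  [0, 4, 0]
  [0, 0, 4]
(up to reordering of blocks).

Per-block formulas:
  For a 2×2 Jordan block J_2(4): exp(t · J_2(4)) = e^(4t)·(I + t·N), where N is the 2×2 nilpotent shift.
  For a 1×1 block at λ = 4: exp(t · [4]) = [e^(4t)].

After assembling e^{tJ} and conjugating by P, we get:

e^{tA} =
  [6*t*exp(4*t) + exp(4*t), -15*t*exp(4*t), 12*t*exp(4*t)]
  [4*t*exp(4*t), -10*t*exp(4*t) + exp(4*t), 8*t*exp(4*t)]
  [2*t*exp(4*t), -5*t*exp(4*t), 4*t*exp(4*t) + exp(4*t)]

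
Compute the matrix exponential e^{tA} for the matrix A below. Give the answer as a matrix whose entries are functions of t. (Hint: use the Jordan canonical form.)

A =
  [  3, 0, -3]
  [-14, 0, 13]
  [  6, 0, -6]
e^{tA} =
  [2 - exp(-3*t), 0, -1 + exp(-3*t)]
  [-2*t - 4 + 4*exp(-3*t), 1, t + 4 - 4*exp(-3*t)]
  [2 - 2*exp(-3*t), 0, -1 + 2*exp(-3*t)]

Strategy: write A = P · J · P⁻¹ where J is a Jordan canonical form, so e^{tA} = P · e^{tJ} · P⁻¹, and e^{tJ} can be computed block-by-block.

A has Jordan form
J =
  [-3, 0, 0]
  [ 0, 0, 1]
  [ 0, 0, 0]
(up to reordering of blocks).

Per-block formulas:
  For a 2×2 Jordan block J_2(0): exp(t · J_2(0)) = e^(0t)·(I + t·N), where N is the 2×2 nilpotent shift.
  For a 1×1 block at λ = -3: exp(t · [-3]) = [e^(-3t)].

After assembling e^{tJ} and conjugating by P, we get:

e^{tA} =
  [2 - exp(-3*t), 0, -1 + exp(-3*t)]
  [-2*t - 4 + 4*exp(-3*t), 1, t + 4 - 4*exp(-3*t)]
  [2 - 2*exp(-3*t), 0, -1 + 2*exp(-3*t)]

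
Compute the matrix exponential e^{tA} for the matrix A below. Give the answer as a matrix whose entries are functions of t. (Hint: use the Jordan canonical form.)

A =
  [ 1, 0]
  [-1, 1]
e^{tA} =
  [exp(t), 0]
  [-t*exp(t), exp(t)]

Strategy: write A = P · J · P⁻¹ where J is a Jordan canonical form, so e^{tA} = P · e^{tJ} · P⁻¹, and e^{tJ} can be computed block-by-block.

A has Jordan form
J =
  [1, 1]
  [0, 1]
(up to reordering of blocks).

Per-block formulas:
  For a 2×2 Jordan block J_2(1): exp(t · J_2(1)) = e^(1t)·(I + t·N), where N is the 2×2 nilpotent shift.

After assembling e^{tJ} and conjugating by P, we get:

e^{tA} =
  [exp(t), 0]
  [-t*exp(t), exp(t)]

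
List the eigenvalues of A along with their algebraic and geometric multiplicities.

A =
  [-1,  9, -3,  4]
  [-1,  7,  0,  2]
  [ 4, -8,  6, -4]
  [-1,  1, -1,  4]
λ = 4: alg = 4, geom = 2

Step 1 — factor the characteristic polynomial to read off the algebraic multiplicities:
  χ_A(x) = (x - 4)^4

Step 2 — compute geometric multiplicities via the rank-nullity identity g(λ) = n − rank(A − λI):
  rank(A − (4)·I) = 2, so dim ker(A − (4)·I) = n − 2 = 2

Summary:
  λ = 4: algebraic multiplicity = 4, geometric multiplicity = 2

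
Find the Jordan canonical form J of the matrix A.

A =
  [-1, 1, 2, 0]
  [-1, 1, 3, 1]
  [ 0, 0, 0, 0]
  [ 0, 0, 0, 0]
J_3(0) ⊕ J_1(0)

The characteristic polynomial is
  det(x·I − A) = x^4

Eigenvalues and multiplicities (the geometric multiplicity of λ is n − rank(A − λI), which equals the number of Jordan blocks for λ):
  λ = 0: algebraic multiplicity = 4, geometric multiplicity = 2

Determining the block sizes for each eigenvalue:
  λ = 0: with am = 4 and gm = 2, the partition is not yet determined (e.g. several partitions of 4 into 2 parts exist). Let N = A − (0)·I. Computing rank(N^1) = 2, rank(N^2) = 1, rank(N^3) = 0; the number of blocks of size ≥ j is rank(N^{j−1}) − rank(N^j), giving [2, 1, 1]. So we have 1 block(s) of size 3, 1 block(s) of size 1 → block sizes [3, 1]

Assembling the blocks gives a Jordan form
J =
  [0, 1, 0, 0]
  [0, 0, 1, 0]
  [0, 0, 0, 0]
  [0, 0, 0, 0]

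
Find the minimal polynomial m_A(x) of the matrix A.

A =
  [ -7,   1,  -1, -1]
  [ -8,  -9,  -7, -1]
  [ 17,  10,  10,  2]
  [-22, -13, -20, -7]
x^4 + 13*x^3 + 45*x^2 - 25*x - 250

The characteristic polynomial is χ_A(x) = (x - 2)*(x + 5)^3, so the eigenvalues are known. The minimal polynomial is
  m_A(x) = Π_λ (x − λ)^{k_λ}
where k_λ is the size of the *largest* Jordan block for λ (equivalently, the smallest k with (A − λI)^k v = 0 for every generalised eigenvector v of λ).

  λ = -5: largest Jordan block has size 3, contributing (x + 5)^3
  λ = 2: largest Jordan block has size 1, contributing (x − 2)

So m_A(x) = (x - 2)*(x + 5)^3 = x^4 + 13*x^3 + 45*x^2 - 25*x - 250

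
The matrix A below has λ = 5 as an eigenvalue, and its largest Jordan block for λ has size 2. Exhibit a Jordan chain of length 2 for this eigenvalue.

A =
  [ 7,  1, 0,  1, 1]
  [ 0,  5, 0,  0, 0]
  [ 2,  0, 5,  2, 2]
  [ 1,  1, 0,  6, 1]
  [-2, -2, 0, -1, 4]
A Jordan chain for λ = 5 of length 2:
v_1 = (0, 0, 0, -1, 1)ᵀ
v_2 = (1, -1, 0, -1, 0)ᵀ

Let N = A − (5)·I. We want v_2 with N^2 v_2 = 0 but N^1 v_2 ≠ 0; then v_{j-1} := N · v_j for j = 2, …, 2.

Pick v_2 = (1, -1, 0, -1, 0)ᵀ.
Then v_1 = N · v_2 = (0, 0, 0, -1, 1)ᵀ.

Sanity check: (A − (5)·I) v_1 = (0, 0, 0, 0, 0)ᵀ = 0. ✓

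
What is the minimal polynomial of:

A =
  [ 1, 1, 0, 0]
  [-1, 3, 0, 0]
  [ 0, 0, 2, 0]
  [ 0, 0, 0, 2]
x^2 - 4*x + 4

The characteristic polynomial is χ_A(x) = (x - 2)^4, so the eigenvalues are known. The minimal polynomial is
  m_A(x) = Π_λ (x − λ)^{k_λ}
where k_λ is the size of the *largest* Jordan block for λ (equivalently, the smallest k with (A − λI)^k v = 0 for every generalised eigenvector v of λ).

  λ = 2: largest Jordan block has size 2, contributing (x − 2)^2

So m_A(x) = (x - 2)^2 = x^2 - 4*x + 4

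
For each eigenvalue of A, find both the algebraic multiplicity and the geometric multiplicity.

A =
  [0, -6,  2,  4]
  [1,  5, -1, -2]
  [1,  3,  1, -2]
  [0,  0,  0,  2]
λ = 2: alg = 4, geom = 3

Step 1 — factor the characteristic polynomial to read off the algebraic multiplicities:
  χ_A(x) = (x - 2)^4

Step 2 — compute geometric multiplicities via the rank-nullity identity g(λ) = n − rank(A − λI):
  rank(A − (2)·I) = 1, so dim ker(A − (2)·I) = n − 1 = 3

Summary:
  λ = 2: algebraic multiplicity = 4, geometric multiplicity = 3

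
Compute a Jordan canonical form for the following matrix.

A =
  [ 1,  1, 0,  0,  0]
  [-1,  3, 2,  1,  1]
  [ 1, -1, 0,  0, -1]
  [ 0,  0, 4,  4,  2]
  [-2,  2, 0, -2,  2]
J_3(2) ⊕ J_2(2)

The characteristic polynomial is
  det(x·I − A) = x^5 - 10*x^4 + 40*x^3 - 80*x^2 + 80*x - 32 = (x - 2)^5

Eigenvalues and multiplicities (the geometric multiplicity of λ is n − rank(A − λI), which equals the number of Jordan blocks for λ):
  λ = 2: algebraic multiplicity = 5, geometric multiplicity = 2

Determining the block sizes for each eigenvalue:
  λ = 2: with am = 5 and gm = 2, the partition is not yet determined (e.g. several partitions of 5 into 2 parts exist). Let N = A − (2)·I. Computing rank(N^1) = 3, rank(N^2) = 1, rank(N^3) = 0; the number of blocks of size ≥ j is rank(N^{j−1}) − rank(N^j), giving [2, 2, 1]. So we have 1 block(s) of size 3, 1 block(s) of size 2 → block sizes [3, 2]

Assembling the blocks gives a Jordan form
J =
  [2, 1, 0, 0, 0]
  [0, 2, 1, 0, 0]
  [0, 0, 2, 0, 0]
  [0, 0, 0, 2, 1]
  [0, 0, 0, 0, 2]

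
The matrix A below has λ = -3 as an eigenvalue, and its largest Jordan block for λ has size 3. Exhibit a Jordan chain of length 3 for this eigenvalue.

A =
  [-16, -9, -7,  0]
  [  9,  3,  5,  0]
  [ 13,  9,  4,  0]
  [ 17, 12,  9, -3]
A Jordan chain for λ = -3 of length 3:
v_1 = (-3, 2, 3, 4)ᵀ
v_2 = (-13, 9, 13, 17)ᵀ
v_3 = (1, 0, 0, 0)ᵀ

Let N = A − (-3)·I. We want v_3 with N^3 v_3 = 0 but N^2 v_3 ≠ 0; then v_{j-1} := N · v_j for j = 3, …, 2.

Pick v_3 = (1, 0, 0, 0)ᵀ.
Then v_2 = N · v_3 = (-13, 9, 13, 17)ᵀ.
Then v_1 = N · v_2 = (-3, 2, 3, 4)ᵀ.

Sanity check: (A − (-3)·I) v_1 = (0, 0, 0, 0)ᵀ = 0. ✓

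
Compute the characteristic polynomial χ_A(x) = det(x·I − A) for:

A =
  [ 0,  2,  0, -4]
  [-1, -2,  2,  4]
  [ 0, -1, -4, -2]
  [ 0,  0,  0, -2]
x^4 + 8*x^3 + 24*x^2 + 32*x + 16

Expanding det(x·I − A) (e.g. by cofactor expansion or by noting that A is similar to its Jordan form J, which has the same characteristic polynomial as A) gives
  χ_A(x) = x^4 + 8*x^3 + 24*x^2 + 32*x + 16
which factors as (x + 2)^4. The eigenvalues (with algebraic multiplicities) are λ = -2 with multiplicity 4.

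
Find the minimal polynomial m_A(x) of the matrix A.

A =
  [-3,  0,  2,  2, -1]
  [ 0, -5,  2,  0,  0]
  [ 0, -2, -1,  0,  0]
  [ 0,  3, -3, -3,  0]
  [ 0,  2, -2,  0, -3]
x^2 + 6*x + 9

The characteristic polynomial is χ_A(x) = (x + 3)^5, so the eigenvalues are known. The minimal polynomial is
  m_A(x) = Π_λ (x − λ)^{k_λ}
where k_λ is the size of the *largest* Jordan block for λ (equivalently, the smallest k with (A − λI)^k v = 0 for every generalised eigenvector v of λ).

  λ = -3: largest Jordan block has size 2, contributing (x + 3)^2

So m_A(x) = (x + 3)^2 = x^2 + 6*x + 9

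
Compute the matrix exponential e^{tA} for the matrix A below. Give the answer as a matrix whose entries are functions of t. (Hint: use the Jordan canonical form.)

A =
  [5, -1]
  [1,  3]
e^{tA} =
  [t*exp(4*t) + exp(4*t), -t*exp(4*t)]
  [t*exp(4*t), -t*exp(4*t) + exp(4*t)]

Strategy: write A = P · J · P⁻¹ where J is a Jordan canonical form, so e^{tA} = P · e^{tJ} · P⁻¹, and e^{tJ} can be computed block-by-block.

A has Jordan form
J =
  [4, 1]
  [0, 4]
(up to reordering of blocks).

Per-block formulas:
  For a 2×2 Jordan block J_2(4): exp(t · J_2(4)) = e^(4t)·(I + t·N), where N is the 2×2 nilpotent shift.

After assembling e^{tJ} and conjugating by P, we get:

e^{tA} =
  [t*exp(4*t) + exp(4*t), -t*exp(4*t)]
  [t*exp(4*t), -t*exp(4*t) + exp(4*t)]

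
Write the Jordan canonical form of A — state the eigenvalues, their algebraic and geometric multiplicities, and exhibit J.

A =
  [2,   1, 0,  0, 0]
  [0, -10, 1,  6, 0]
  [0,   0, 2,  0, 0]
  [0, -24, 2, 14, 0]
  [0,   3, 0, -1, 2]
J_3(2) ⊕ J_2(2)

The characteristic polynomial is
  det(x·I − A) = x^5 - 10*x^4 + 40*x^3 - 80*x^2 + 80*x - 32 = (x - 2)^5

Eigenvalues and multiplicities (the geometric multiplicity of λ is n − rank(A − λI), which equals the number of Jordan blocks for λ):
  λ = 2: algebraic multiplicity = 5, geometric multiplicity = 2

Determining the block sizes for each eigenvalue:
  λ = 2: with am = 5 and gm = 2, the partition is not yet determined (e.g. several partitions of 5 into 2 parts exist). Let N = A − (2)·I. Computing rank(N^1) = 3, rank(N^2) = 1, rank(N^3) = 0; the number of blocks of size ≥ j is rank(N^{j−1}) − rank(N^j), giving [2, 2, 1]. So we have 1 block(s) of size 3, 1 block(s) of size 2 → block sizes [3, 2]

Assembling the blocks gives a Jordan form
J =
  [2, 1, 0, 0, 0]
  [0, 2, 1, 0, 0]
  [0, 0, 2, 0, 0]
  [0, 0, 0, 2, 1]
  [0, 0, 0, 0, 2]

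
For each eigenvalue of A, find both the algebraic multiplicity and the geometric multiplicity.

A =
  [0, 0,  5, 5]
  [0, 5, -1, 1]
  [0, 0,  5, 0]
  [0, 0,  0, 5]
λ = 0: alg = 1, geom = 1; λ = 5: alg = 3, geom = 2

Step 1 — factor the characteristic polynomial to read off the algebraic multiplicities:
  χ_A(x) = x*(x - 5)^3

Step 2 — compute geometric multiplicities via the rank-nullity identity g(λ) = n − rank(A − λI):
  rank(A − (0)·I) = 3, so dim ker(A − (0)·I) = n − 3 = 1
  rank(A − (5)·I) = 2, so dim ker(A − (5)·I) = n − 2 = 2

Summary:
  λ = 0: algebraic multiplicity = 1, geometric multiplicity = 1
  λ = 5: algebraic multiplicity = 3, geometric multiplicity = 2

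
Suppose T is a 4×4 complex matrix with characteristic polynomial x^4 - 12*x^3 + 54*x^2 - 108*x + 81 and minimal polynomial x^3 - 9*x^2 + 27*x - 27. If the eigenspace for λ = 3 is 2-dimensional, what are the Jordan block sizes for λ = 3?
Block sizes for λ = 3: [3, 1]

Step 1 — from the characteristic polynomial, algebraic multiplicity of λ = 3 is 4. From dim ker(T − (3)·I) = 2, there are exactly 2 Jordan blocks for λ = 3.
Step 2 — from the minimal polynomial, the factor (x − 3)^3 tells us the largest block for λ = 3 has size 3.
Step 3 — with total size 4, 2 blocks, and largest block 3, the block sizes (in nonincreasing order) are [3, 1].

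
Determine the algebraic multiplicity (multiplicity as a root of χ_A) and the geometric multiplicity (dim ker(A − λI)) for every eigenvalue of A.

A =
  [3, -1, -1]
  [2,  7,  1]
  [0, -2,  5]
λ = 5: alg = 3, geom = 1

Step 1 — factor the characteristic polynomial to read off the algebraic multiplicities:
  χ_A(x) = (x - 5)^3

Step 2 — compute geometric multiplicities via the rank-nullity identity g(λ) = n − rank(A − λI):
  rank(A − (5)·I) = 2, so dim ker(A − (5)·I) = n − 2 = 1

Summary:
  λ = 5: algebraic multiplicity = 3, geometric multiplicity = 1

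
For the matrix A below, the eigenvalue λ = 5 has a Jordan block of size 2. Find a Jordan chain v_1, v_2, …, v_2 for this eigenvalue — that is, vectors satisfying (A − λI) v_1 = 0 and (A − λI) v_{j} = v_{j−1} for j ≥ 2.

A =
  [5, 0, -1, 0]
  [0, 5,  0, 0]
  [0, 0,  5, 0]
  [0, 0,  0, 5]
A Jordan chain for λ = 5 of length 2:
v_1 = (-1, 0, 0, 0)ᵀ
v_2 = (0, 0, 1, 0)ᵀ

Let N = A − (5)·I. We want v_2 with N^2 v_2 = 0 but N^1 v_2 ≠ 0; then v_{j-1} := N · v_j for j = 2, …, 2.

Pick v_2 = (0, 0, 1, 0)ᵀ.
Then v_1 = N · v_2 = (-1, 0, 0, 0)ᵀ.

Sanity check: (A − (5)·I) v_1 = (0, 0, 0, 0)ᵀ = 0. ✓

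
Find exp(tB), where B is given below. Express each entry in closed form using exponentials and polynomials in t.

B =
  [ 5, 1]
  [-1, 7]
e^{tB} =
  [-t*exp(6*t) + exp(6*t), t*exp(6*t)]
  [-t*exp(6*t), t*exp(6*t) + exp(6*t)]

Strategy: write B = P · J · P⁻¹ where J is a Jordan canonical form, so e^{tB} = P · e^{tJ} · P⁻¹, and e^{tJ} can be computed block-by-block.

B has Jordan form
J =
  [6, 1]
  [0, 6]
(up to reordering of blocks).

Per-block formulas:
  For a 2×2 Jordan block J_2(6): exp(t · J_2(6)) = e^(6t)·(I + t·N), where N is the 2×2 nilpotent shift.

After assembling e^{tJ} and conjugating by P, we get:

e^{tB} =
  [-t*exp(6*t) + exp(6*t), t*exp(6*t)]
  [-t*exp(6*t), t*exp(6*t) + exp(6*t)]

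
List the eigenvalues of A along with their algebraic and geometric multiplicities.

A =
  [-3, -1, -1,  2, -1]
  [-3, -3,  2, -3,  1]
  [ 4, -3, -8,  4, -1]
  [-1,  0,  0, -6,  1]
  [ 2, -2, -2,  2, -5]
λ = -5: alg = 5, geom = 3

Step 1 — factor the characteristic polynomial to read off the algebraic multiplicities:
  χ_A(x) = (x + 5)^5

Step 2 — compute geometric multiplicities via the rank-nullity identity g(λ) = n − rank(A − λI):
  rank(A − (-5)·I) = 2, so dim ker(A − (-5)·I) = n − 2 = 3

Summary:
  λ = -5: algebraic multiplicity = 5, geometric multiplicity = 3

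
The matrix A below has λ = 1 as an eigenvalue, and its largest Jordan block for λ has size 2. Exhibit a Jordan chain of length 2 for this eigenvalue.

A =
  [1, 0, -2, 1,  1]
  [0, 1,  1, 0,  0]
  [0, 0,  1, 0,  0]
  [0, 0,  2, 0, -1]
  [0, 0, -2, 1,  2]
A Jordan chain for λ = 1 of length 2:
v_1 = (-2, 1, 0, 2, -2)ᵀ
v_2 = (0, 0, 1, 0, 0)ᵀ

Let N = A − (1)·I. We want v_2 with N^2 v_2 = 0 but N^1 v_2 ≠ 0; then v_{j-1} := N · v_j for j = 2, …, 2.

Pick v_2 = (0, 0, 1, 0, 0)ᵀ.
Then v_1 = N · v_2 = (-2, 1, 0, 2, -2)ᵀ.

Sanity check: (A − (1)·I) v_1 = (0, 0, 0, 0, 0)ᵀ = 0. ✓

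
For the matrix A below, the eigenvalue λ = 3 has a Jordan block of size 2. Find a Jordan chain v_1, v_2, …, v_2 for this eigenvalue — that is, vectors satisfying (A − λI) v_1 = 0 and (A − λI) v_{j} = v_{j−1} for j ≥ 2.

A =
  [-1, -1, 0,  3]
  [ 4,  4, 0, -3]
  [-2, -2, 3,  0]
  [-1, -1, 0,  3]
A Jordan chain for λ = 3 of length 2:
v_1 = (-1, 1, -2, -1)ᵀ
v_2 = (0, 1, 0, 0)ᵀ

Let N = A − (3)·I. We want v_2 with N^2 v_2 = 0 but N^1 v_2 ≠ 0; then v_{j-1} := N · v_j for j = 2, …, 2.

Pick v_2 = (0, 1, 0, 0)ᵀ.
Then v_1 = N · v_2 = (-1, 1, -2, -1)ᵀ.

Sanity check: (A − (3)·I) v_1 = (0, 0, 0, 0)ᵀ = 0. ✓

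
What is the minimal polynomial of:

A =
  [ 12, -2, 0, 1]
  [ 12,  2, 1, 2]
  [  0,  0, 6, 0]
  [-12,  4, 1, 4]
x^3 - 18*x^2 + 108*x - 216

The characteristic polynomial is χ_A(x) = (x - 6)^4, so the eigenvalues are known. The minimal polynomial is
  m_A(x) = Π_λ (x − λ)^{k_λ}
where k_λ is the size of the *largest* Jordan block for λ (equivalently, the smallest k with (A − λI)^k v = 0 for every generalised eigenvector v of λ).

  λ = 6: largest Jordan block has size 3, contributing (x − 6)^3

So m_A(x) = (x - 6)^3 = x^3 - 18*x^2 + 108*x - 216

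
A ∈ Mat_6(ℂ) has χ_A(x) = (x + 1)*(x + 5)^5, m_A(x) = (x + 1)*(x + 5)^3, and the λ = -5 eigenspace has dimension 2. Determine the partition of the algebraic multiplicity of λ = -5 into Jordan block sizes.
Block sizes for λ = -5: [3, 2]

Step 1 — from the characteristic polynomial, algebraic multiplicity of λ = -5 is 5. From dim ker(A − (-5)·I) = 2, there are exactly 2 Jordan blocks for λ = -5.
Step 2 — from the minimal polynomial, the factor (x + 5)^3 tells us the largest block for λ = -5 has size 3.
Step 3 — with total size 5, 2 blocks, and largest block 3, the block sizes (in nonincreasing order) are [3, 2].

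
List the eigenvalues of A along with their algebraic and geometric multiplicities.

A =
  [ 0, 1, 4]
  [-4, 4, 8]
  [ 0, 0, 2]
λ = 2: alg = 3, geom = 2

Step 1 — factor the characteristic polynomial to read off the algebraic multiplicities:
  χ_A(x) = (x - 2)^3

Step 2 — compute geometric multiplicities via the rank-nullity identity g(λ) = n − rank(A − λI):
  rank(A − (2)·I) = 1, so dim ker(A − (2)·I) = n − 1 = 2

Summary:
  λ = 2: algebraic multiplicity = 3, geometric multiplicity = 2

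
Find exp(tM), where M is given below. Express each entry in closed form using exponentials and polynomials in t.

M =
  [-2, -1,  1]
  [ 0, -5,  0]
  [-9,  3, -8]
e^{tM} =
  [3*t*exp(-5*t) + exp(-5*t), -t*exp(-5*t), t*exp(-5*t)]
  [0, exp(-5*t), 0]
  [-9*t*exp(-5*t), 3*t*exp(-5*t), -3*t*exp(-5*t) + exp(-5*t)]

Strategy: write M = P · J · P⁻¹ where J is a Jordan canonical form, so e^{tM} = P · e^{tJ} · P⁻¹, and e^{tJ} can be computed block-by-block.

M has Jordan form
J =
  [-5,  1,  0]
  [ 0, -5,  0]
  [ 0,  0, -5]
(up to reordering of blocks).

Per-block formulas:
  For a 2×2 Jordan block J_2(-5): exp(t · J_2(-5)) = e^(-5t)·(I + t·N), where N is the 2×2 nilpotent shift.
  For a 1×1 block at λ = -5: exp(t · [-5]) = [e^(-5t)].

After assembling e^{tJ} and conjugating by P, we get:

e^{tM} =
  [3*t*exp(-5*t) + exp(-5*t), -t*exp(-5*t), t*exp(-5*t)]
  [0, exp(-5*t), 0]
  [-9*t*exp(-5*t), 3*t*exp(-5*t), -3*t*exp(-5*t) + exp(-5*t)]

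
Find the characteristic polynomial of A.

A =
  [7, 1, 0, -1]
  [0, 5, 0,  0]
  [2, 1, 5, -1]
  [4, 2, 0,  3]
x^4 - 20*x^3 + 150*x^2 - 500*x + 625

Expanding det(x·I − A) (e.g. by cofactor expansion or by noting that A is similar to its Jordan form J, which has the same characteristic polynomial as A) gives
  χ_A(x) = x^4 - 20*x^3 + 150*x^2 - 500*x + 625
which factors as (x - 5)^4. The eigenvalues (with algebraic multiplicities) are λ = 5 with multiplicity 4.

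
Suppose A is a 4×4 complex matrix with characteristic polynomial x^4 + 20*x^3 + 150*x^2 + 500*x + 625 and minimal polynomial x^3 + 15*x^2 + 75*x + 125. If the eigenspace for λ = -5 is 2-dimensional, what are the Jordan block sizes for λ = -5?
Block sizes for λ = -5: [3, 1]

Step 1 — from the characteristic polynomial, algebraic multiplicity of λ = -5 is 4. From dim ker(A − (-5)·I) = 2, there are exactly 2 Jordan blocks for λ = -5.
Step 2 — from the minimal polynomial, the factor (x + 5)^3 tells us the largest block for λ = -5 has size 3.
Step 3 — with total size 4, 2 blocks, and largest block 3, the block sizes (in nonincreasing order) are [3, 1].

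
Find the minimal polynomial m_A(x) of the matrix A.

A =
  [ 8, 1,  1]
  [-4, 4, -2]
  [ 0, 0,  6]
x^2 - 12*x + 36

The characteristic polynomial is χ_A(x) = (x - 6)^3, so the eigenvalues are known. The minimal polynomial is
  m_A(x) = Π_λ (x − λ)^{k_λ}
where k_λ is the size of the *largest* Jordan block for λ (equivalently, the smallest k with (A − λI)^k v = 0 for every generalised eigenvector v of λ).

  λ = 6: largest Jordan block has size 2, contributing (x − 6)^2

So m_A(x) = (x - 6)^2 = x^2 - 12*x + 36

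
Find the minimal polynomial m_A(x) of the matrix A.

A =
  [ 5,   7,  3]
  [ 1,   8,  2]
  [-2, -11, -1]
x^3 - 12*x^2 + 48*x - 64

The characteristic polynomial is χ_A(x) = (x - 4)^3, so the eigenvalues are known. The minimal polynomial is
  m_A(x) = Π_λ (x − λ)^{k_λ}
where k_λ is the size of the *largest* Jordan block for λ (equivalently, the smallest k with (A − λI)^k v = 0 for every generalised eigenvector v of λ).

  λ = 4: largest Jordan block has size 3, contributing (x − 4)^3

So m_A(x) = (x - 4)^3 = x^3 - 12*x^2 + 48*x - 64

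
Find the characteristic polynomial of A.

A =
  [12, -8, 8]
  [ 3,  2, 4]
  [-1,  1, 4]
x^3 - 18*x^2 + 108*x - 216

Expanding det(x·I − A) (e.g. by cofactor expansion or by noting that A is similar to its Jordan form J, which has the same characteristic polynomial as A) gives
  χ_A(x) = x^3 - 18*x^2 + 108*x - 216
which factors as (x - 6)^3. The eigenvalues (with algebraic multiplicities) are λ = 6 with multiplicity 3.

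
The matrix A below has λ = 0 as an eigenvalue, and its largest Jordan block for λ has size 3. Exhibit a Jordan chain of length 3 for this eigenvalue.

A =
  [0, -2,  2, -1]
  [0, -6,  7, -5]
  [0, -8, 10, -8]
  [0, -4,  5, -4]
A Jordan chain for λ = 0 of length 3:
v_1 = (1, 3, 4, 2)ᵀ
v_2 = (2, 7, 10, 5)ᵀ
v_3 = (0, 0, 1, 0)ᵀ

Let N = A − (0)·I. We want v_3 with N^3 v_3 = 0 but N^2 v_3 ≠ 0; then v_{j-1} := N · v_j for j = 3, …, 2.

Pick v_3 = (0, 0, 1, 0)ᵀ.
Then v_2 = N · v_3 = (2, 7, 10, 5)ᵀ.
Then v_1 = N · v_2 = (1, 3, 4, 2)ᵀ.

Sanity check: (A − (0)·I) v_1 = (0, 0, 0, 0)ᵀ = 0. ✓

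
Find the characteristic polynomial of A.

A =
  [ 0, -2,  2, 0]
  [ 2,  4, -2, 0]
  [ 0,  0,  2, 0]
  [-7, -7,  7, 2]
x^4 - 8*x^3 + 24*x^2 - 32*x + 16

Expanding det(x·I − A) (e.g. by cofactor expansion or by noting that A is similar to its Jordan form J, which has the same characteristic polynomial as A) gives
  χ_A(x) = x^4 - 8*x^3 + 24*x^2 - 32*x + 16
which factors as (x - 2)^4. The eigenvalues (with algebraic multiplicities) are λ = 2 with multiplicity 4.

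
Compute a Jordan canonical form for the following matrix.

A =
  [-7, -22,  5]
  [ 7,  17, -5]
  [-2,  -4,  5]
J_3(5)

The characteristic polynomial is
  det(x·I − A) = x^3 - 15*x^2 + 75*x - 125 = (x - 5)^3

Eigenvalues and multiplicities (the geometric multiplicity of λ is n − rank(A − λI), which equals the number of Jordan blocks for λ):
  λ = 5: algebraic multiplicity = 3, geometric multiplicity = 1

Determining the block sizes for each eigenvalue:
  λ = 5: one block (gm = 1), so the single block has size am = 3 → block sizes [3]

Assembling the blocks gives a Jordan form
J =
  [5, 1, 0]
  [0, 5, 1]
  [0, 0, 5]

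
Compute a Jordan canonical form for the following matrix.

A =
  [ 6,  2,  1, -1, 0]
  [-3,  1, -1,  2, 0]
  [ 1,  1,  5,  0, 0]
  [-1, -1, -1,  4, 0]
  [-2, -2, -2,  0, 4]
J_3(4) ⊕ J_1(4) ⊕ J_1(4)

The characteristic polynomial is
  det(x·I − A) = x^5 - 20*x^4 + 160*x^3 - 640*x^2 + 1280*x - 1024 = (x - 4)^5

Eigenvalues and multiplicities (the geometric multiplicity of λ is n − rank(A − λI), which equals the number of Jordan blocks for λ):
  λ = 4: algebraic multiplicity = 5, geometric multiplicity = 3

Determining the block sizes for each eigenvalue:
  λ = 4: with am = 5 and gm = 3, the partition is not yet determined (e.g. several partitions of 5 into 3 parts exist). Let N = A − (4)·I. Computing rank(N^1) = 2, rank(N^2) = 1, rank(N^3) = 0; the number of blocks of size ≥ j is rank(N^{j−1}) − rank(N^j), giving [3, 1, 1]. So we have 1 block(s) of size 3, 2 block(s) of size 1 → block sizes [3, 1, 1]

Assembling the blocks gives a Jordan form
J =
  [4, 1, 0, 0, 0]
  [0, 4, 1, 0, 0]
  [0, 0, 4, 0, 0]
  [0, 0, 0, 4, 0]
  [0, 0, 0, 0, 4]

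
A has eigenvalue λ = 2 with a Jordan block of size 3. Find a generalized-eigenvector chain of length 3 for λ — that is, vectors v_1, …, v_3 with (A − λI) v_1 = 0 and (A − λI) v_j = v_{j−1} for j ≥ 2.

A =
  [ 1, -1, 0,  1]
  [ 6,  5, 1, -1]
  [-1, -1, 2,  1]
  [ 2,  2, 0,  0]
A Jordan chain for λ = 2 of length 3:
v_1 = (-3, 9, -3, 6)ᵀ
v_2 = (-1, 6, -1, 2)ᵀ
v_3 = (1, 0, 0, 0)ᵀ

Let N = A − (2)·I. We want v_3 with N^3 v_3 = 0 but N^2 v_3 ≠ 0; then v_{j-1} := N · v_j for j = 3, …, 2.

Pick v_3 = (1, 0, 0, 0)ᵀ.
Then v_2 = N · v_3 = (-1, 6, -1, 2)ᵀ.
Then v_1 = N · v_2 = (-3, 9, -3, 6)ᵀ.

Sanity check: (A − (2)·I) v_1 = (0, 0, 0, 0)ᵀ = 0. ✓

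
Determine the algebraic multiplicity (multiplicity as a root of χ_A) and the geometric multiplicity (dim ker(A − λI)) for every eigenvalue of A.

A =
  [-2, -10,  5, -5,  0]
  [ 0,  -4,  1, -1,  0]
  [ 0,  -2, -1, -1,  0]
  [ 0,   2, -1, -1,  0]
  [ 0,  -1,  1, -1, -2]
λ = -2: alg = 5, geom = 3

Step 1 — factor the characteristic polynomial to read off the algebraic multiplicities:
  χ_A(x) = (x + 2)^5

Step 2 — compute geometric multiplicities via the rank-nullity identity g(λ) = n − rank(A − λI):
  rank(A − (-2)·I) = 2, so dim ker(A − (-2)·I) = n − 2 = 3

Summary:
  λ = -2: algebraic multiplicity = 5, geometric multiplicity = 3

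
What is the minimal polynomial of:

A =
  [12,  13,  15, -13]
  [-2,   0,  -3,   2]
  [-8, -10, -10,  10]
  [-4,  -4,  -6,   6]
x^3 - 6*x^2 + 12*x - 8

The characteristic polynomial is χ_A(x) = (x - 2)^4, so the eigenvalues are known. The minimal polynomial is
  m_A(x) = Π_λ (x − λ)^{k_λ}
where k_λ is the size of the *largest* Jordan block for λ (equivalently, the smallest k with (A − λI)^k v = 0 for every generalised eigenvector v of λ).

  λ = 2: largest Jordan block has size 3, contributing (x − 2)^3

So m_A(x) = (x - 2)^3 = x^3 - 6*x^2 + 12*x - 8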